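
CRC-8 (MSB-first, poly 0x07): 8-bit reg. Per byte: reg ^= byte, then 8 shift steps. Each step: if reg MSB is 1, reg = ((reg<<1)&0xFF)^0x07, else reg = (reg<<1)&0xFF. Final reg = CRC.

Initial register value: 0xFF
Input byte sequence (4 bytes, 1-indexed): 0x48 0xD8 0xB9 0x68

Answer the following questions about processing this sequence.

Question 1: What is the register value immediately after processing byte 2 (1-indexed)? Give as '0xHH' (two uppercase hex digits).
After byte 1 (0x48): reg=0x0C
After byte 2 (0xD8): reg=0x22

Answer: 0x22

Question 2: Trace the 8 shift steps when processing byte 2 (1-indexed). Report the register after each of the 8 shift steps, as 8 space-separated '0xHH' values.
Answer: 0xAF 0x59 0xB2 0x63 0xC6 0x8B 0x11 0x22

Derivation:
After byte 1 (0x48): reg=0x0C
Register before byte 2: 0x0C
After XOR with byte 0xD8: 0xD4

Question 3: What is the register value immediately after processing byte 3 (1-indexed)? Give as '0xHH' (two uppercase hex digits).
Answer: 0xC8

Derivation:
After byte 1 (0x48): reg=0x0C
After byte 2 (0xD8): reg=0x22
After byte 3 (0xB9): reg=0xC8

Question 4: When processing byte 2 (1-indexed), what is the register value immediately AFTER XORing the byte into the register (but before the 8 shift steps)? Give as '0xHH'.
Answer: 0xD4

Derivation:
Register before byte 2: 0x0C
Byte 2: 0xD8
0x0C XOR 0xD8 = 0xD4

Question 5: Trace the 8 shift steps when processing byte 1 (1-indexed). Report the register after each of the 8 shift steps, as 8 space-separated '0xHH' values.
Answer: 0x69 0xD2 0xA3 0x41 0x82 0x03 0x06 0x0C

Derivation:
Register before byte 1: 0xFF
After XOR with byte 0x48: 0xB7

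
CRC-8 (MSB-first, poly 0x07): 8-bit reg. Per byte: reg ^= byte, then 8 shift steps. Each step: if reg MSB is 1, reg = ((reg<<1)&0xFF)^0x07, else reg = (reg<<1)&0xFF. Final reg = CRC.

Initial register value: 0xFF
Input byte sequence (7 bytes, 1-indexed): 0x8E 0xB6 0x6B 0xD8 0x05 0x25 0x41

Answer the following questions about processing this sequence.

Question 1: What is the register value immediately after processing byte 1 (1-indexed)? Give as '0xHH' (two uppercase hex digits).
After byte 1 (0x8E): reg=0x50

Answer: 0x50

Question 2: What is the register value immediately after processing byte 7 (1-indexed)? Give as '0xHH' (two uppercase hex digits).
After byte 1 (0x8E): reg=0x50
After byte 2 (0xB6): reg=0xBC
After byte 3 (0x6B): reg=0x2B
After byte 4 (0xD8): reg=0xD7
After byte 5 (0x05): reg=0x30
After byte 6 (0x25): reg=0x6B
After byte 7 (0x41): reg=0xD6

Answer: 0xD6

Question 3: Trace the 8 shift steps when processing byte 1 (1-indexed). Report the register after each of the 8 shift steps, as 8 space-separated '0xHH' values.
Answer: 0xE2 0xC3 0x81 0x05 0x0A 0x14 0x28 0x50

Derivation:
Register before byte 1: 0xFF
After XOR with byte 0x8E: 0x71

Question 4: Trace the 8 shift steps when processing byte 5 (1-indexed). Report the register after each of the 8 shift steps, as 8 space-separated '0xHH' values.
After byte 1 (0x8E): reg=0x50
After byte 2 (0xB6): reg=0xBC
After byte 3 (0x6B): reg=0x2B
After byte 4 (0xD8): reg=0xD7
Register before byte 5: 0xD7
After XOR with byte 0x05: 0xD2

Answer: 0xA3 0x41 0x82 0x03 0x06 0x0C 0x18 0x30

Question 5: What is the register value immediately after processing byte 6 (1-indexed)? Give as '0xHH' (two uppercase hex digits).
Answer: 0x6B

Derivation:
After byte 1 (0x8E): reg=0x50
After byte 2 (0xB6): reg=0xBC
After byte 3 (0x6B): reg=0x2B
After byte 4 (0xD8): reg=0xD7
After byte 5 (0x05): reg=0x30
After byte 6 (0x25): reg=0x6B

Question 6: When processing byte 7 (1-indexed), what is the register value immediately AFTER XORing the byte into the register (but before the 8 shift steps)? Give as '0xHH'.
Register before byte 7: 0x6B
Byte 7: 0x41
0x6B XOR 0x41 = 0x2A

Answer: 0x2A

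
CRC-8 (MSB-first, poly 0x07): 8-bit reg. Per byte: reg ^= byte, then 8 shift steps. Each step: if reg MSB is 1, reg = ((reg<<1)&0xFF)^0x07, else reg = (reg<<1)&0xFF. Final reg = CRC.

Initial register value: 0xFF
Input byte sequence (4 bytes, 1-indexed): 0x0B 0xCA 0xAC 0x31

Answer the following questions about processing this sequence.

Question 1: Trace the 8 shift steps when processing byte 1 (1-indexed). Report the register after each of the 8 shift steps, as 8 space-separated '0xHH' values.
Answer: 0xEF 0xD9 0xB5 0x6D 0xDA 0xB3 0x61 0xC2

Derivation:
Register before byte 1: 0xFF
After XOR with byte 0x0B: 0xF4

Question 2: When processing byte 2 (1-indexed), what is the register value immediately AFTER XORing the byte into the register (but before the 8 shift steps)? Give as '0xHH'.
Register before byte 2: 0xC2
Byte 2: 0xCA
0xC2 XOR 0xCA = 0x08

Answer: 0x08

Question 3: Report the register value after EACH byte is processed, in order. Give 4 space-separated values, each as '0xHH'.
0xC2 0x38 0xE5 0x22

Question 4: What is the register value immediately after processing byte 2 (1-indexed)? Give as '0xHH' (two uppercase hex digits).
Answer: 0x38

Derivation:
After byte 1 (0x0B): reg=0xC2
After byte 2 (0xCA): reg=0x38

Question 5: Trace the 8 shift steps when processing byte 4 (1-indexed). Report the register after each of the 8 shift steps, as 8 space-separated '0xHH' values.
After byte 1 (0x0B): reg=0xC2
After byte 2 (0xCA): reg=0x38
After byte 3 (0xAC): reg=0xE5
Register before byte 4: 0xE5
After XOR with byte 0x31: 0xD4

Answer: 0xAF 0x59 0xB2 0x63 0xC6 0x8B 0x11 0x22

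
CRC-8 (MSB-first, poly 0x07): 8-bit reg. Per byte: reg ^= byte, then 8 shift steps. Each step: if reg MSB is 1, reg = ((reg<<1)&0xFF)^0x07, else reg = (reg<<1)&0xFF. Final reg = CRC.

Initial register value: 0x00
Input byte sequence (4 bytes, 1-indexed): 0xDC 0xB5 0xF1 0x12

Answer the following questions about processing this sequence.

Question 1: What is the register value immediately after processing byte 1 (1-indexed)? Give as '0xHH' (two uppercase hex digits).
After byte 1 (0xDC): reg=0x1A

Answer: 0x1A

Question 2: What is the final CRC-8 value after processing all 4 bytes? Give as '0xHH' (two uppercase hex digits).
Answer: 0x70

Derivation:
After byte 1 (0xDC): reg=0x1A
After byte 2 (0xB5): reg=0x44
After byte 3 (0xF1): reg=0x02
After byte 4 (0x12): reg=0x70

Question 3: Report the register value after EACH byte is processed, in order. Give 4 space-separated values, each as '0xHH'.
0x1A 0x44 0x02 0x70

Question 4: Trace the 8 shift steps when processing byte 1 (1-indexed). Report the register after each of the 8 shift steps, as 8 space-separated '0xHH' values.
Register before byte 1: 0x00
After XOR with byte 0xDC: 0xDC

Answer: 0xBF 0x79 0xF2 0xE3 0xC1 0x85 0x0D 0x1A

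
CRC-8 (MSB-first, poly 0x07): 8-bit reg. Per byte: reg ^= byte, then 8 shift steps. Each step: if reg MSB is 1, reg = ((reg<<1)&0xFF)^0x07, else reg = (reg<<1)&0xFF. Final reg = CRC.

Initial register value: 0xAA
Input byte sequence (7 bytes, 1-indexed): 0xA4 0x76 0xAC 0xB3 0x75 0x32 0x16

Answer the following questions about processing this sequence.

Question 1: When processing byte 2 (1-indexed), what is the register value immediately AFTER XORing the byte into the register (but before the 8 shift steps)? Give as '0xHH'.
Register before byte 2: 0x2A
Byte 2: 0x76
0x2A XOR 0x76 = 0x5C

Answer: 0x5C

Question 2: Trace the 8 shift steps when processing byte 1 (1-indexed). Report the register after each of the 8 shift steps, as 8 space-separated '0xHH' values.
Answer: 0x1C 0x38 0x70 0xE0 0xC7 0x89 0x15 0x2A

Derivation:
Register before byte 1: 0xAA
After XOR with byte 0xA4: 0x0E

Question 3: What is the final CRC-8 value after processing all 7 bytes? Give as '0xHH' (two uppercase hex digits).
After byte 1 (0xA4): reg=0x2A
After byte 2 (0x76): reg=0x93
After byte 3 (0xAC): reg=0xBD
After byte 4 (0xB3): reg=0x2A
After byte 5 (0x75): reg=0x9A
After byte 6 (0x32): reg=0x51
After byte 7 (0x16): reg=0xD2

Answer: 0xD2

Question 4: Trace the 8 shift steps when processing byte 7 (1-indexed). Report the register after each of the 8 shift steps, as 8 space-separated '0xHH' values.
After byte 1 (0xA4): reg=0x2A
After byte 2 (0x76): reg=0x93
After byte 3 (0xAC): reg=0xBD
After byte 4 (0xB3): reg=0x2A
After byte 5 (0x75): reg=0x9A
After byte 6 (0x32): reg=0x51
Register before byte 7: 0x51
After XOR with byte 0x16: 0x47

Answer: 0x8E 0x1B 0x36 0x6C 0xD8 0xB7 0x69 0xD2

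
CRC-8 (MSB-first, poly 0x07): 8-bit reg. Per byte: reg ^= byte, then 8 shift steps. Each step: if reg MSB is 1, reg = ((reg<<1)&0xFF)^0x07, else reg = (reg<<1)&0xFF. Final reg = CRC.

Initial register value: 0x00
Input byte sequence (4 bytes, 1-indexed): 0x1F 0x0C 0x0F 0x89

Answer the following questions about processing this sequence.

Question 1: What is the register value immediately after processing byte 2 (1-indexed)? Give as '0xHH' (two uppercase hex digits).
After byte 1 (0x1F): reg=0x5D
After byte 2 (0x0C): reg=0xB0

Answer: 0xB0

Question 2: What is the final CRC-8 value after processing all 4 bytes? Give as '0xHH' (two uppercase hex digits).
After byte 1 (0x1F): reg=0x5D
After byte 2 (0x0C): reg=0xB0
After byte 3 (0x0F): reg=0x34
After byte 4 (0x89): reg=0x3A

Answer: 0x3A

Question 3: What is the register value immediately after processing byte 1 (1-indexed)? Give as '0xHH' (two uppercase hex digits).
After byte 1 (0x1F): reg=0x5D

Answer: 0x5D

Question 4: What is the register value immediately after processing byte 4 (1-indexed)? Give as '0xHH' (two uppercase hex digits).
After byte 1 (0x1F): reg=0x5D
After byte 2 (0x0C): reg=0xB0
After byte 3 (0x0F): reg=0x34
After byte 4 (0x89): reg=0x3A

Answer: 0x3A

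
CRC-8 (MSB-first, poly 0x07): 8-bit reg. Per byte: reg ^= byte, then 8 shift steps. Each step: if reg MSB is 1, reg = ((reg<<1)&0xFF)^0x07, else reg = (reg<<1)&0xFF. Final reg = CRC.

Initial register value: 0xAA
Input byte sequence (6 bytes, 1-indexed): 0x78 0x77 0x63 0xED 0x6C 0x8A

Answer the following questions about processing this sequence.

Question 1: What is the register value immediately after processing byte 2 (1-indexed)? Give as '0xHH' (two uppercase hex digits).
Answer: 0xD2

Derivation:
After byte 1 (0x78): reg=0x30
After byte 2 (0x77): reg=0xD2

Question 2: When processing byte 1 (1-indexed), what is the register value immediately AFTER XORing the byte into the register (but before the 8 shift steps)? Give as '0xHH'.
Answer: 0xD2

Derivation:
Register before byte 1: 0xAA
Byte 1: 0x78
0xAA XOR 0x78 = 0xD2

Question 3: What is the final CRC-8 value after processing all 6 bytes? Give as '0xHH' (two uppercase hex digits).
Answer: 0x67

Derivation:
After byte 1 (0x78): reg=0x30
After byte 2 (0x77): reg=0xD2
After byte 3 (0x63): reg=0x1E
After byte 4 (0xED): reg=0xD7
After byte 5 (0x6C): reg=0x28
After byte 6 (0x8A): reg=0x67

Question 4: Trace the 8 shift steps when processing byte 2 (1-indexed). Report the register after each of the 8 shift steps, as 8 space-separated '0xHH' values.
Answer: 0x8E 0x1B 0x36 0x6C 0xD8 0xB7 0x69 0xD2

Derivation:
After byte 1 (0x78): reg=0x30
Register before byte 2: 0x30
After XOR with byte 0x77: 0x47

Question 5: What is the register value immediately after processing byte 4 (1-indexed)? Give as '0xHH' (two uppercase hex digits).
Answer: 0xD7

Derivation:
After byte 1 (0x78): reg=0x30
After byte 2 (0x77): reg=0xD2
After byte 3 (0x63): reg=0x1E
After byte 4 (0xED): reg=0xD7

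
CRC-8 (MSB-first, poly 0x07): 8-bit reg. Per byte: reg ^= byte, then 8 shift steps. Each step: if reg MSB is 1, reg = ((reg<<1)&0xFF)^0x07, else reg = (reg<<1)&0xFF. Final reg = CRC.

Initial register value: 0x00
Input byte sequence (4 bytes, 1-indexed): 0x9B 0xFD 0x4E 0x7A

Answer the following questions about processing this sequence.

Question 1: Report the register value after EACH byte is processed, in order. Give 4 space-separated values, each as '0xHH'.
0xC8 0x8B 0x55 0xCD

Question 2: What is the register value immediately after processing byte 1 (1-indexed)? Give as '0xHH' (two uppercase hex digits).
Answer: 0xC8

Derivation:
After byte 1 (0x9B): reg=0xC8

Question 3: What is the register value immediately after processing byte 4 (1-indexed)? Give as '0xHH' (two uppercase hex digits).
Answer: 0xCD

Derivation:
After byte 1 (0x9B): reg=0xC8
After byte 2 (0xFD): reg=0x8B
After byte 3 (0x4E): reg=0x55
After byte 4 (0x7A): reg=0xCD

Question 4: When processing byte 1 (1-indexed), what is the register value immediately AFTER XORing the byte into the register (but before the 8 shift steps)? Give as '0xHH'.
Register before byte 1: 0x00
Byte 1: 0x9B
0x00 XOR 0x9B = 0x9B

Answer: 0x9B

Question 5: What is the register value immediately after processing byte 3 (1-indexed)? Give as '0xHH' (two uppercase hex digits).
Answer: 0x55

Derivation:
After byte 1 (0x9B): reg=0xC8
After byte 2 (0xFD): reg=0x8B
After byte 3 (0x4E): reg=0x55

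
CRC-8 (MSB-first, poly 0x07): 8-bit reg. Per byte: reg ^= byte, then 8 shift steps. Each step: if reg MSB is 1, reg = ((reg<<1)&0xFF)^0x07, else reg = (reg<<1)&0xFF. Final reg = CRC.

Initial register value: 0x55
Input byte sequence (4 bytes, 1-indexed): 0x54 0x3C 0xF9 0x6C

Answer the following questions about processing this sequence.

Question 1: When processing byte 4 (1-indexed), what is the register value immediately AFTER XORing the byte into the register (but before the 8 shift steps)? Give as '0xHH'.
Answer: 0xE3

Derivation:
Register before byte 4: 0x8F
Byte 4: 0x6C
0x8F XOR 0x6C = 0xE3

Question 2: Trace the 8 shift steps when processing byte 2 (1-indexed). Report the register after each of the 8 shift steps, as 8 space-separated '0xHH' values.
After byte 1 (0x54): reg=0x07
Register before byte 2: 0x07
After XOR with byte 0x3C: 0x3B

Answer: 0x76 0xEC 0xDF 0xB9 0x75 0xEA 0xD3 0xA1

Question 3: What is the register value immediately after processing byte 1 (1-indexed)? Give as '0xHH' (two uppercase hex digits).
Answer: 0x07

Derivation:
After byte 1 (0x54): reg=0x07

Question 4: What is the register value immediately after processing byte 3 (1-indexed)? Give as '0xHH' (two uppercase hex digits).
After byte 1 (0x54): reg=0x07
After byte 2 (0x3C): reg=0xA1
After byte 3 (0xF9): reg=0x8F

Answer: 0x8F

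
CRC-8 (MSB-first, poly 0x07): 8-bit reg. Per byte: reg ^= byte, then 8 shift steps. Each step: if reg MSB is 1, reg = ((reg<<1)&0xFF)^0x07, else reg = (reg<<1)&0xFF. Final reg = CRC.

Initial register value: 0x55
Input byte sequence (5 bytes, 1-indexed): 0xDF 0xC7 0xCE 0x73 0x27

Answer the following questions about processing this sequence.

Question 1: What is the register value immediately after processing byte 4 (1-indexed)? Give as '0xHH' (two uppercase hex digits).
Answer: 0x53

Derivation:
After byte 1 (0xDF): reg=0xBF
After byte 2 (0xC7): reg=0x6F
After byte 3 (0xCE): reg=0x6E
After byte 4 (0x73): reg=0x53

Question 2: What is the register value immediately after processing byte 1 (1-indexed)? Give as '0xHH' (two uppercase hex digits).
Answer: 0xBF

Derivation:
After byte 1 (0xDF): reg=0xBF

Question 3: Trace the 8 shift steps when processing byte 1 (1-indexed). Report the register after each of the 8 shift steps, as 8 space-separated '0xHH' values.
Register before byte 1: 0x55
After XOR with byte 0xDF: 0x8A

Answer: 0x13 0x26 0x4C 0x98 0x37 0x6E 0xDC 0xBF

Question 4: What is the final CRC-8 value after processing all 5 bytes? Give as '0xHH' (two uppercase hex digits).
Answer: 0x4B

Derivation:
After byte 1 (0xDF): reg=0xBF
After byte 2 (0xC7): reg=0x6F
After byte 3 (0xCE): reg=0x6E
After byte 4 (0x73): reg=0x53
After byte 5 (0x27): reg=0x4B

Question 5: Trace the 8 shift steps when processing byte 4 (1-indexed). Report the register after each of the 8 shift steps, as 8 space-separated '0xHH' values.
After byte 1 (0xDF): reg=0xBF
After byte 2 (0xC7): reg=0x6F
After byte 3 (0xCE): reg=0x6E
Register before byte 4: 0x6E
After XOR with byte 0x73: 0x1D

Answer: 0x3A 0x74 0xE8 0xD7 0xA9 0x55 0xAA 0x53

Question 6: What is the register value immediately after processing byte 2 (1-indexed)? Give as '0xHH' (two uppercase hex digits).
Answer: 0x6F

Derivation:
After byte 1 (0xDF): reg=0xBF
After byte 2 (0xC7): reg=0x6F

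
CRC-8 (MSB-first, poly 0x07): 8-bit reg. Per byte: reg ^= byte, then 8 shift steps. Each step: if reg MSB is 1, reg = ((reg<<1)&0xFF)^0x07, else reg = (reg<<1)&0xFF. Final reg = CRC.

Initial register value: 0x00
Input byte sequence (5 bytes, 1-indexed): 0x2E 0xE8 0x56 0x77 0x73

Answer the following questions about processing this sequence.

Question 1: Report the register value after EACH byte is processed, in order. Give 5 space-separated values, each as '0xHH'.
0xCA 0xEE 0x21 0xA5 0x2C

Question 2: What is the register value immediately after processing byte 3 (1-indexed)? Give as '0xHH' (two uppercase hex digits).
After byte 1 (0x2E): reg=0xCA
After byte 2 (0xE8): reg=0xEE
After byte 3 (0x56): reg=0x21

Answer: 0x21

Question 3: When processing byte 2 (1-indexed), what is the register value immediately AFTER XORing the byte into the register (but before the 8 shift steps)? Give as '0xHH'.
Answer: 0x22

Derivation:
Register before byte 2: 0xCA
Byte 2: 0xE8
0xCA XOR 0xE8 = 0x22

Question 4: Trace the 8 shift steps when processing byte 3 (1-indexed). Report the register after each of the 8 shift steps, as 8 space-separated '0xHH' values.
Answer: 0x77 0xEE 0xDB 0xB1 0x65 0xCA 0x93 0x21

Derivation:
After byte 1 (0x2E): reg=0xCA
After byte 2 (0xE8): reg=0xEE
Register before byte 3: 0xEE
After XOR with byte 0x56: 0xB8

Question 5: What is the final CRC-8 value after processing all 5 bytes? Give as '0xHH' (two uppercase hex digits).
After byte 1 (0x2E): reg=0xCA
After byte 2 (0xE8): reg=0xEE
After byte 3 (0x56): reg=0x21
After byte 4 (0x77): reg=0xA5
After byte 5 (0x73): reg=0x2C

Answer: 0x2C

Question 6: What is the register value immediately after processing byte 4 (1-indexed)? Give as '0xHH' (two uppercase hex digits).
Answer: 0xA5

Derivation:
After byte 1 (0x2E): reg=0xCA
After byte 2 (0xE8): reg=0xEE
After byte 3 (0x56): reg=0x21
After byte 4 (0x77): reg=0xA5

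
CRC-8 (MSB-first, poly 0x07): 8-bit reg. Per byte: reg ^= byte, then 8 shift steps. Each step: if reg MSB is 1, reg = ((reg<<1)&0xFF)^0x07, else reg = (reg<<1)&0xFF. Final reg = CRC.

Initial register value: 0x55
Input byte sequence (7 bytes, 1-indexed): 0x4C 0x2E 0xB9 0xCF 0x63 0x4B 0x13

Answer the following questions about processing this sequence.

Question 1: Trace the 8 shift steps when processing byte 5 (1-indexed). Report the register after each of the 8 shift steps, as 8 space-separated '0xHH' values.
Answer: 0xB8 0x77 0xEE 0xDB 0xB1 0x65 0xCA 0x93

Derivation:
After byte 1 (0x4C): reg=0x4F
After byte 2 (0x2E): reg=0x20
After byte 3 (0xB9): reg=0xC6
After byte 4 (0xCF): reg=0x3F
Register before byte 5: 0x3F
After XOR with byte 0x63: 0x5C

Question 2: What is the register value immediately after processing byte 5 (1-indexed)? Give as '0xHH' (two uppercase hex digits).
After byte 1 (0x4C): reg=0x4F
After byte 2 (0x2E): reg=0x20
After byte 3 (0xB9): reg=0xC6
After byte 4 (0xCF): reg=0x3F
After byte 5 (0x63): reg=0x93

Answer: 0x93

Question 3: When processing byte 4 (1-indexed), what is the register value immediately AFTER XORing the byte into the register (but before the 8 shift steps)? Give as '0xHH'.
Register before byte 4: 0xC6
Byte 4: 0xCF
0xC6 XOR 0xCF = 0x09

Answer: 0x09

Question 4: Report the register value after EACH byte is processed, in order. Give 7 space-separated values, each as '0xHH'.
0x4F 0x20 0xC6 0x3F 0x93 0x06 0x6B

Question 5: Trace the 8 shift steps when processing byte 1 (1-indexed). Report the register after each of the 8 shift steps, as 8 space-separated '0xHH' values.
Answer: 0x32 0x64 0xC8 0x97 0x29 0x52 0xA4 0x4F

Derivation:
Register before byte 1: 0x55
After XOR with byte 0x4C: 0x19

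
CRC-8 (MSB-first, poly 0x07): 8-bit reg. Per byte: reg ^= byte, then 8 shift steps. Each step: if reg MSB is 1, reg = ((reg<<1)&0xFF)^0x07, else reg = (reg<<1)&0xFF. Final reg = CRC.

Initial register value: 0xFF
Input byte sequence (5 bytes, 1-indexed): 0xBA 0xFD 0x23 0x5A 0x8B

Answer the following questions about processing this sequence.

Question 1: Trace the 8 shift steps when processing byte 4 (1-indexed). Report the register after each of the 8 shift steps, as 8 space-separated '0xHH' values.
Answer: 0x10 0x20 0x40 0x80 0x07 0x0E 0x1C 0x38

Derivation:
After byte 1 (0xBA): reg=0xDC
After byte 2 (0xFD): reg=0xE7
After byte 3 (0x23): reg=0x52
Register before byte 4: 0x52
After XOR with byte 0x5A: 0x08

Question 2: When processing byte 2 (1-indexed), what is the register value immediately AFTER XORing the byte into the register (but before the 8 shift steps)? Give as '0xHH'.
Answer: 0x21

Derivation:
Register before byte 2: 0xDC
Byte 2: 0xFD
0xDC XOR 0xFD = 0x21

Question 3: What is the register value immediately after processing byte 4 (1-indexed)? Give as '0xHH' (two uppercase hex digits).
After byte 1 (0xBA): reg=0xDC
After byte 2 (0xFD): reg=0xE7
After byte 3 (0x23): reg=0x52
After byte 4 (0x5A): reg=0x38

Answer: 0x38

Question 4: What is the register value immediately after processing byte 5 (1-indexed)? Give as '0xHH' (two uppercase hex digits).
Answer: 0x10

Derivation:
After byte 1 (0xBA): reg=0xDC
After byte 2 (0xFD): reg=0xE7
After byte 3 (0x23): reg=0x52
After byte 4 (0x5A): reg=0x38
After byte 5 (0x8B): reg=0x10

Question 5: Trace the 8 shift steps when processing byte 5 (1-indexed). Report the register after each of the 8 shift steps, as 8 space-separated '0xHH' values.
Answer: 0x61 0xC2 0x83 0x01 0x02 0x04 0x08 0x10

Derivation:
After byte 1 (0xBA): reg=0xDC
After byte 2 (0xFD): reg=0xE7
After byte 3 (0x23): reg=0x52
After byte 4 (0x5A): reg=0x38
Register before byte 5: 0x38
After XOR with byte 0x8B: 0xB3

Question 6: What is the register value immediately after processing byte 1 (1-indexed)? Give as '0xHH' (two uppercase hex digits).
After byte 1 (0xBA): reg=0xDC

Answer: 0xDC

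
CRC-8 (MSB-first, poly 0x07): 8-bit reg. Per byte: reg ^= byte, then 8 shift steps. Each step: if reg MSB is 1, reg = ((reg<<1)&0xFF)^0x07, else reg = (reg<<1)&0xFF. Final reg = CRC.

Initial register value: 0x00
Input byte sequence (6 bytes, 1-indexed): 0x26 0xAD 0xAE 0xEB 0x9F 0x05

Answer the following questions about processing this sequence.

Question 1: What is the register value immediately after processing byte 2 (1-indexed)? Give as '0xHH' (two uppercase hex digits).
After byte 1 (0x26): reg=0xF2
After byte 2 (0xAD): reg=0x9A

Answer: 0x9A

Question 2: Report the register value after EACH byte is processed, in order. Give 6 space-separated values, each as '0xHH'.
0xF2 0x9A 0x8C 0x32 0x4A 0xEA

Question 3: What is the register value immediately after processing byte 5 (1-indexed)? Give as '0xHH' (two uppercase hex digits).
Answer: 0x4A

Derivation:
After byte 1 (0x26): reg=0xF2
After byte 2 (0xAD): reg=0x9A
After byte 3 (0xAE): reg=0x8C
After byte 4 (0xEB): reg=0x32
After byte 5 (0x9F): reg=0x4A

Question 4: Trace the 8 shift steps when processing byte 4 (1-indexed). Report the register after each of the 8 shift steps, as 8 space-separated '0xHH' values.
Answer: 0xCE 0x9B 0x31 0x62 0xC4 0x8F 0x19 0x32

Derivation:
After byte 1 (0x26): reg=0xF2
After byte 2 (0xAD): reg=0x9A
After byte 3 (0xAE): reg=0x8C
Register before byte 4: 0x8C
After XOR with byte 0xEB: 0x67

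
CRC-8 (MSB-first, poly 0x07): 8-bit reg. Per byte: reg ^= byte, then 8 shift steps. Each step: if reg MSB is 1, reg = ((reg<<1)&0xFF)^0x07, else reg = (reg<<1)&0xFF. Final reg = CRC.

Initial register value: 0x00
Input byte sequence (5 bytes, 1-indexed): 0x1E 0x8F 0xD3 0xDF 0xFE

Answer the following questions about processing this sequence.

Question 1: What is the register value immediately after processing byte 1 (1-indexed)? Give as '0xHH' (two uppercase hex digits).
After byte 1 (0x1E): reg=0x5A

Answer: 0x5A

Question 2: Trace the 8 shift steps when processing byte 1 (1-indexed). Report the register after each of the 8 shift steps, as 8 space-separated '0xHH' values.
Register before byte 1: 0x00
After XOR with byte 0x1E: 0x1E

Answer: 0x3C 0x78 0xF0 0xE7 0xC9 0x95 0x2D 0x5A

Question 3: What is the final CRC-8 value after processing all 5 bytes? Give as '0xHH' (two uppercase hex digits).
Answer: 0x9C

Derivation:
After byte 1 (0x1E): reg=0x5A
After byte 2 (0x8F): reg=0x25
After byte 3 (0xD3): reg=0xCC
After byte 4 (0xDF): reg=0x79
After byte 5 (0xFE): reg=0x9C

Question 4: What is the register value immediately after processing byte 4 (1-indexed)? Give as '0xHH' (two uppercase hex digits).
Answer: 0x79

Derivation:
After byte 1 (0x1E): reg=0x5A
After byte 2 (0x8F): reg=0x25
After byte 3 (0xD3): reg=0xCC
After byte 4 (0xDF): reg=0x79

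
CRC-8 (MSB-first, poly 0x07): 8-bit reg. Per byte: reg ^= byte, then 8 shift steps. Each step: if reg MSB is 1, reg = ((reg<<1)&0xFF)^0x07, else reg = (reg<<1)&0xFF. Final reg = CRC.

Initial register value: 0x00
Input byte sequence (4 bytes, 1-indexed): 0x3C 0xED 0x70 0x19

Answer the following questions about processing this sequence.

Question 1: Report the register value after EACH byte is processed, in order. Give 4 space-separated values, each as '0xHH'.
0xB4 0x88 0xE6 0xF3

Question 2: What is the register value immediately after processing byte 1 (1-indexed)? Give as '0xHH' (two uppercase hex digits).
Answer: 0xB4

Derivation:
After byte 1 (0x3C): reg=0xB4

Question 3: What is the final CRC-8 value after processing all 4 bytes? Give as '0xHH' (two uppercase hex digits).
Answer: 0xF3

Derivation:
After byte 1 (0x3C): reg=0xB4
After byte 2 (0xED): reg=0x88
After byte 3 (0x70): reg=0xE6
After byte 4 (0x19): reg=0xF3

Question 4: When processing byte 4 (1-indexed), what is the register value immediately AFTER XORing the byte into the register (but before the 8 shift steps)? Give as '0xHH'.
Register before byte 4: 0xE6
Byte 4: 0x19
0xE6 XOR 0x19 = 0xFF

Answer: 0xFF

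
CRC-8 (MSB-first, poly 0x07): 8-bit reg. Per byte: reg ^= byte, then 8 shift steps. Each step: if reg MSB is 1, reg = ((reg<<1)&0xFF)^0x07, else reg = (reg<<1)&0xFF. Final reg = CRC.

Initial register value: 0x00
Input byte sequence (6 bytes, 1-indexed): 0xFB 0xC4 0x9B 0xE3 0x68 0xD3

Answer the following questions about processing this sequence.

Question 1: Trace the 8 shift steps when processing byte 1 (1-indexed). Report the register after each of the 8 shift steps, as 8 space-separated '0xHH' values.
Register before byte 1: 0x00
After XOR with byte 0xFB: 0xFB

Answer: 0xF1 0xE5 0xCD 0x9D 0x3D 0x7A 0xF4 0xEF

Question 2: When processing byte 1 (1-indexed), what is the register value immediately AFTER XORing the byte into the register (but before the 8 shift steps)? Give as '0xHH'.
Register before byte 1: 0x00
Byte 1: 0xFB
0x00 XOR 0xFB = 0xFB

Answer: 0xFB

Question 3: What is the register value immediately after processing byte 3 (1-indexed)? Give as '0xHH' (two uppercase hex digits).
After byte 1 (0xFB): reg=0xEF
After byte 2 (0xC4): reg=0xD1
After byte 3 (0x9B): reg=0xF1

Answer: 0xF1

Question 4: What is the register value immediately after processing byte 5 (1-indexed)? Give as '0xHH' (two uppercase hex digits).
Answer: 0x62

Derivation:
After byte 1 (0xFB): reg=0xEF
After byte 2 (0xC4): reg=0xD1
After byte 3 (0x9B): reg=0xF1
After byte 4 (0xE3): reg=0x7E
After byte 5 (0x68): reg=0x62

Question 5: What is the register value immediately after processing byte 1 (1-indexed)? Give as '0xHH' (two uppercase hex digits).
After byte 1 (0xFB): reg=0xEF

Answer: 0xEF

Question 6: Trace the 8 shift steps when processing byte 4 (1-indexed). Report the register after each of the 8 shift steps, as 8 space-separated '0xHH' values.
Answer: 0x24 0x48 0x90 0x27 0x4E 0x9C 0x3F 0x7E

Derivation:
After byte 1 (0xFB): reg=0xEF
After byte 2 (0xC4): reg=0xD1
After byte 3 (0x9B): reg=0xF1
Register before byte 4: 0xF1
After XOR with byte 0xE3: 0x12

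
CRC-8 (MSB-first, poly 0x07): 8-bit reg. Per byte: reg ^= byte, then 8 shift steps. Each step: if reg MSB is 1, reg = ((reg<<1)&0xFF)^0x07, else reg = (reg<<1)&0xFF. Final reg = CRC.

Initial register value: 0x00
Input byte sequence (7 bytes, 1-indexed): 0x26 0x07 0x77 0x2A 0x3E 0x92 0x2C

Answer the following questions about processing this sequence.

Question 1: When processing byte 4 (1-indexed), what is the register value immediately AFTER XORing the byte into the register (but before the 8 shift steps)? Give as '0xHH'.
Answer: 0x3D

Derivation:
Register before byte 4: 0x17
Byte 4: 0x2A
0x17 XOR 0x2A = 0x3D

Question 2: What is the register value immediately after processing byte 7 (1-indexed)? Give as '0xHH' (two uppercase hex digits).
Answer: 0x95

Derivation:
After byte 1 (0x26): reg=0xF2
After byte 2 (0x07): reg=0xC5
After byte 3 (0x77): reg=0x17
After byte 4 (0x2A): reg=0xB3
After byte 5 (0x3E): reg=0xAA
After byte 6 (0x92): reg=0xA8
After byte 7 (0x2C): reg=0x95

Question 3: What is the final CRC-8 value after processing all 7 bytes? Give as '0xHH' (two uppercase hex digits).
Answer: 0x95

Derivation:
After byte 1 (0x26): reg=0xF2
After byte 2 (0x07): reg=0xC5
After byte 3 (0x77): reg=0x17
After byte 4 (0x2A): reg=0xB3
After byte 5 (0x3E): reg=0xAA
After byte 6 (0x92): reg=0xA8
After byte 7 (0x2C): reg=0x95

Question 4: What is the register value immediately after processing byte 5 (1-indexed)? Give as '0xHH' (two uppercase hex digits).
After byte 1 (0x26): reg=0xF2
After byte 2 (0x07): reg=0xC5
After byte 3 (0x77): reg=0x17
After byte 4 (0x2A): reg=0xB3
After byte 5 (0x3E): reg=0xAA

Answer: 0xAA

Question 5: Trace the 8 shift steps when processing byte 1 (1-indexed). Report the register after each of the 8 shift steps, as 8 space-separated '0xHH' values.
Answer: 0x4C 0x98 0x37 0x6E 0xDC 0xBF 0x79 0xF2

Derivation:
Register before byte 1: 0x00
After XOR with byte 0x26: 0x26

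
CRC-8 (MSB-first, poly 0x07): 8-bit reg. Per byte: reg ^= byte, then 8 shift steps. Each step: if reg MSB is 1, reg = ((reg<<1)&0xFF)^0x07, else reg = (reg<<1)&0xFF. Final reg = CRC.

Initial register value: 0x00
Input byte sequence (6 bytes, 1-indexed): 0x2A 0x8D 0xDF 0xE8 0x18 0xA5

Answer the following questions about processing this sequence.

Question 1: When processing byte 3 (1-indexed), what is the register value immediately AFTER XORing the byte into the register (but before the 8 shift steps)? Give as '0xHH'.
Register before byte 3: 0x86
Byte 3: 0xDF
0x86 XOR 0xDF = 0x59

Answer: 0x59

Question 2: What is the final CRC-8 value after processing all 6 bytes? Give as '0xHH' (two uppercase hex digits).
Answer: 0x48

Derivation:
After byte 1 (0x2A): reg=0xD6
After byte 2 (0x8D): reg=0x86
After byte 3 (0xDF): reg=0x88
After byte 4 (0xE8): reg=0x27
After byte 5 (0x18): reg=0xBD
After byte 6 (0xA5): reg=0x48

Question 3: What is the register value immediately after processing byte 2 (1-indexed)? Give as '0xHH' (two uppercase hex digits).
Answer: 0x86

Derivation:
After byte 1 (0x2A): reg=0xD6
After byte 2 (0x8D): reg=0x86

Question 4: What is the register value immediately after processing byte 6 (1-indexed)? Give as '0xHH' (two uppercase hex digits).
After byte 1 (0x2A): reg=0xD6
After byte 2 (0x8D): reg=0x86
After byte 3 (0xDF): reg=0x88
After byte 4 (0xE8): reg=0x27
After byte 5 (0x18): reg=0xBD
After byte 6 (0xA5): reg=0x48

Answer: 0x48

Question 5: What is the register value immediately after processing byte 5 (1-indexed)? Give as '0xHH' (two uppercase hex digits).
After byte 1 (0x2A): reg=0xD6
After byte 2 (0x8D): reg=0x86
After byte 3 (0xDF): reg=0x88
After byte 4 (0xE8): reg=0x27
After byte 5 (0x18): reg=0xBD

Answer: 0xBD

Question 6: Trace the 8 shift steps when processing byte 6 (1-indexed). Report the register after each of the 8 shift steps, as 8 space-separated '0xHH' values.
Answer: 0x30 0x60 0xC0 0x87 0x09 0x12 0x24 0x48

Derivation:
After byte 1 (0x2A): reg=0xD6
After byte 2 (0x8D): reg=0x86
After byte 3 (0xDF): reg=0x88
After byte 4 (0xE8): reg=0x27
After byte 5 (0x18): reg=0xBD
Register before byte 6: 0xBD
After XOR with byte 0xA5: 0x18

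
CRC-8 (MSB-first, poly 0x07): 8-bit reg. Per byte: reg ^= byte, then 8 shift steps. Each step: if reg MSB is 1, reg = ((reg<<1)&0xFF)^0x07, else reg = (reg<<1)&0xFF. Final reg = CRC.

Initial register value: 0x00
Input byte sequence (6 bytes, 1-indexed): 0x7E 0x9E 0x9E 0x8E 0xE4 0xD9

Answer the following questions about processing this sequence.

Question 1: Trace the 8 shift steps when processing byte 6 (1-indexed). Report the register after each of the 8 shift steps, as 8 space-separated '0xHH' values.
After byte 1 (0x7E): reg=0x7D
After byte 2 (0x9E): reg=0xA7
After byte 3 (0x9E): reg=0xAF
After byte 4 (0x8E): reg=0xE7
After byte 5 (0xE4): reg=0x09
Register before byte 6: 0x09
After XOR with byte 0xD9: 0xD0

Answer: 0xA7 0x49 0x92 0x23 0x46 0x8C 0x1F 0x3E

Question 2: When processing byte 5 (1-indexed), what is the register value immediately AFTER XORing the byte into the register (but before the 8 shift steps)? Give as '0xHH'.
Answer: 0x03

Derivation:
Register before byte 5: 0xE7
Byte 5: 0xE4
0xE7 XOR 0xE4 = 0x03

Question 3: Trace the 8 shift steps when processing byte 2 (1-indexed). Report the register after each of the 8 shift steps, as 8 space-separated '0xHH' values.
Answer: 0xC1 0x85 0x0D 0x1A 0x34 0x68 0xD0 0xA7

Derivation:
After byte 1 (0x7E): reg=0x7D
Register before byte 2: 0x7D
After XOR with byte 0x9E: 0xE3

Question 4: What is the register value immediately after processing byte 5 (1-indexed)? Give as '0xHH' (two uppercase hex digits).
Answer: 0x09

Derivation:
After byte 1 (0x7E): reg=0x7D
After byte 2 (0x9E): reg=0xA7
After byte 3 (0x9E): reg=0xAF
After byte 4 (0x8E): reg=0xE7
After byte 5 (0xE4): reg=0x09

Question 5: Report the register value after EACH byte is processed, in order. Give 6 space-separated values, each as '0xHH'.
0x7D 0xA7 0xAF 0xE7 0x09 0x3E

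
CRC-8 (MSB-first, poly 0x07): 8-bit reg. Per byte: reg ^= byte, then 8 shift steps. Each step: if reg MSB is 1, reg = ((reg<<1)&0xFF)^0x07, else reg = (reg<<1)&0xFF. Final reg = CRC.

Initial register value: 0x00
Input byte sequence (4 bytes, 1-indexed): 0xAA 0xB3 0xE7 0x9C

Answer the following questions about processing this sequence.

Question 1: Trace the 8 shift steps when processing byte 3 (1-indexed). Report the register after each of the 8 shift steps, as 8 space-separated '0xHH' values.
Answer: 0xDA 0xB3 0x61 0xC2 0x83 0x01 0x02 0x04

Derivation:
After byte 1 (0xAA): reg=0x5F
After byte 2 (0xB3): reg=0x8A
Register before byte 3: 0x8A
After XOR with byte 0xE7: 0x6D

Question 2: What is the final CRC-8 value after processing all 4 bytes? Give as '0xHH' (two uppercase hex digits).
Answer: 0xC1

Derivation:
After byte 1 (0xAA): reg=0x5F
After byte 2 (0xB3): reg=0x8A
After byte 3 (0xE7): reg=0x04
After byte 4 (0x9C): reg=0xC1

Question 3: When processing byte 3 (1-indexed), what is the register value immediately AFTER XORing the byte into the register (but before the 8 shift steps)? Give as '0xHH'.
Answer: 0x6D

Derivation:
Register before byte 3: 0x8A
Byte 3: 0xE7
0x8A XOR 0xE7 = 0x6D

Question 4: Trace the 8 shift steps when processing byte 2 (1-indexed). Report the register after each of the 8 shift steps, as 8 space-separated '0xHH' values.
Answer: 0xDF 0xB9 0x75 0xEA 0xD3 0xA1 0x45 0x8A

Derivation:
After byte 1 (0xAA): reg=0x5F
Register before byte 2: 0x5F
After XOR with byte 0xB3: 0xEC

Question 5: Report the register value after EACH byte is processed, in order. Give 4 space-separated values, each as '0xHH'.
0x5F 0x8A 0x04 0xC1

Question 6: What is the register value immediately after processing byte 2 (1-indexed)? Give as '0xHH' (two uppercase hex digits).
Answer: 0x8A

Derivation:
After byte 1 (0xAA): reg=0x5F
After byte 2 (0xB3): reg=0x8A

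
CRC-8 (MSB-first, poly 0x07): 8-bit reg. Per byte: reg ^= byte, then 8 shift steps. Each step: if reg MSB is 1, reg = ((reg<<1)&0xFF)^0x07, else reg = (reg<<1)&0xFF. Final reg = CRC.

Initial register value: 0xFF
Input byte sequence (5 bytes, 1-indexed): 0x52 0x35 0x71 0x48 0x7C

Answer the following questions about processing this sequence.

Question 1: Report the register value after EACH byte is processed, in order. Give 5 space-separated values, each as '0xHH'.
0x4A 0x7A 0x31 0x68 0x6C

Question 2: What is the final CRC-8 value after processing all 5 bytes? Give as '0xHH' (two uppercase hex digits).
Answer: 0x6C

Derivation:
After byte 1 (0x52): reg=0x4A
After byte 2 (0x35): reg=0x7A
After byte 3 (0x71): reg=0x31
After byte 4 (0x48): reg=0x68
After byte 5 (0x7C): reg=0x6C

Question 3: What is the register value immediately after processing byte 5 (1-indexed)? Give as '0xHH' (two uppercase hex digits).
After byte 1 (0x52): reg=0x4A
After byte 2 (0x35): reg=0x7A
After byte 3 (0x71): reg=0x31
After byte 4 (0x48): reg=0x68
After byte 5 (0x7C): reg=0x6C

Answer: 0x6C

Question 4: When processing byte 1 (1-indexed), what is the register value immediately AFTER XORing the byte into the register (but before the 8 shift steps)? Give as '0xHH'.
Answer: 0xAD

Derivation:
Register before byte 1: 0xFF
Byte 1: 0x52
0xFF XOR 0x52 = 0xAD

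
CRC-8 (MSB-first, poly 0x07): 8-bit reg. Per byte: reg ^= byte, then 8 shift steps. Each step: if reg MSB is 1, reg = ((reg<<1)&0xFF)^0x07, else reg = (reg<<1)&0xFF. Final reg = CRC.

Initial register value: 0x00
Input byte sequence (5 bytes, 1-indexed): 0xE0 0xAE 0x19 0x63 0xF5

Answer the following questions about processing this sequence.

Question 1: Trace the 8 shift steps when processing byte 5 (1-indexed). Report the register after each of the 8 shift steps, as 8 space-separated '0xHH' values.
Answer: 0x62 0xC4 0x8F 0x19 0x32 0x64 0xC8 0x97

Derivation:
After byte 1 (0xE0): reg=0xAE
After byte 2 (0xAE): reg=0x00
After byte 3 (0x19): reg=0x4F
After byte 4 (0x63): reg=0xC4
Register before byte 5: 0xC4
After XOR with byte 0xF5: 0x31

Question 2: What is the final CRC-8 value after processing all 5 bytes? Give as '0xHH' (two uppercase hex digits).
Answer: 0x97

Derivation:
After byte 1 (0xE0): reg=0xAE
After byte 2 (0xAE): reg=0x00
After byte 3 (0x19): reg=0x4F
After byte 4 (0x63): reg=0xC4
After byte 5 (0xF5): reg=0x97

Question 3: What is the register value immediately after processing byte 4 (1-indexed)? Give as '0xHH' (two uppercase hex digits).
Answer: 0xC4

Derivation:
After byte 1 (0xE0): reg=0xAE
After byte 2 (0xAE): reg=0x00
After byte 3 (0x19): reg=0x4F
After byte 4 (0x63): reg=0xC4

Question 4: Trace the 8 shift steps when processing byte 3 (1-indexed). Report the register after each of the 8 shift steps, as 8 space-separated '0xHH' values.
After byte 1 (0xE0): reg=0xAE
After byte 2 (0xAE): reg=0x00
Register before byte 3: 0x00
After XOR with byte 0x19: 0x19

Answer: 0x32 0x64 0xC8 0x97 0x29 0x52 0xA4 0x4F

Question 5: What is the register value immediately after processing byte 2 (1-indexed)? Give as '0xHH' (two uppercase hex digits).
Answer: 0x00

Derivation:
After byte 1 (0xE0): reg=0xAE
After byte 2 (0xAE): reg=0x00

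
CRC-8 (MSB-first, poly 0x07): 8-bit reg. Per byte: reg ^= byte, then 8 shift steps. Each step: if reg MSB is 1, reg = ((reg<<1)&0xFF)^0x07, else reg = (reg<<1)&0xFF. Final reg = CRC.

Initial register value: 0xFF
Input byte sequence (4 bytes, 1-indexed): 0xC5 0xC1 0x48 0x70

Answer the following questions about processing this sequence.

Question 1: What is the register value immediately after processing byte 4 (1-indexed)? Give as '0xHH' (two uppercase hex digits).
Answer: 0x77

Derivation:
After byte 1 (0xC5): reg=0xA6
After byte 2 (0xC1): reg=0x32
After byte 3 (0x48): reg=0x61
After byte 4 (0x70): reg=0x77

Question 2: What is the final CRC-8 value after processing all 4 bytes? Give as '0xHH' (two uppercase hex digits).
After byte 1 (0xC5): reg=0xA6
After byte 2 (0xC1): reg=0x32
After byte 3 (0x48): reg=0x61
After byte 4 (0x70): reg=0x77

Answer: 0x77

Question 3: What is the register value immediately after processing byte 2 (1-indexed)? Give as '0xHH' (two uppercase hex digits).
After byte 1 (0xC5): reg=0xA6
After byte 2 (0xC1): reg=0x32

Answer: 0x32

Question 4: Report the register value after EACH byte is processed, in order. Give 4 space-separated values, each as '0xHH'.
0xA6 0x32 0x61 0x77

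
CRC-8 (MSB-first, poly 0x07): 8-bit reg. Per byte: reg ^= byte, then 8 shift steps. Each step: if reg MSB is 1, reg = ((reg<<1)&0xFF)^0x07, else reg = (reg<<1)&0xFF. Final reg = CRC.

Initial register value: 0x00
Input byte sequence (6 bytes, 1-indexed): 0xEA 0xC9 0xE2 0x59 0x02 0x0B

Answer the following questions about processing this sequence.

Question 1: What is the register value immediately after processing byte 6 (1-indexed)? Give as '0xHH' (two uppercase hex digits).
After byte 1 (0xEA): reg=0x98
After byte 2 (0xC9): reg=0xB0
After byte 3 (0xE2): reg=0xB9
After byte 4 (0x59): reg=0xAE
After byte 5 (0x02): reg=0x4D
After byte 6 (0x0B): reg=0xD5

Answer: 0xD5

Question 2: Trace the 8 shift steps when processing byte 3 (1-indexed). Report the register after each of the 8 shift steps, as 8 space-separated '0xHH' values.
After byte 1 (0xEA): reg=0x98
After byte 2 (0xC9): reg=0xB0
Register before byte 3: 0xB0
After XOR with byte 0xE2: 0x52

Answer: 0xA4 0x4F 0x9E 0x3B 0x76 0xEC 0xDF 0xB9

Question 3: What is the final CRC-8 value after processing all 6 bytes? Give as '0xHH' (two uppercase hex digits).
Answer: 0xD5

Derivation:
After byte 1 (0xEA): reg=0x98
After byte 2 (0xC9): reg=0xB0
After byte 3 (0xE2): reg=0xB9
After byte 4 (0x59): reg=0xAE
After byte 5 (0x02): reg=0x4D
After byte 6 (0x0B): reg=0xD5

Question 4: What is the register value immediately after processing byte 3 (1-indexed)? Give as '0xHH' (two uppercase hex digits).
Answer: 0xB9

Derivation:
After byte 1 (0xEA): reg=0x98
After byte 2 (0xC9): reg=0xB0
After byte 3 (0xE2): reg=0xB9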